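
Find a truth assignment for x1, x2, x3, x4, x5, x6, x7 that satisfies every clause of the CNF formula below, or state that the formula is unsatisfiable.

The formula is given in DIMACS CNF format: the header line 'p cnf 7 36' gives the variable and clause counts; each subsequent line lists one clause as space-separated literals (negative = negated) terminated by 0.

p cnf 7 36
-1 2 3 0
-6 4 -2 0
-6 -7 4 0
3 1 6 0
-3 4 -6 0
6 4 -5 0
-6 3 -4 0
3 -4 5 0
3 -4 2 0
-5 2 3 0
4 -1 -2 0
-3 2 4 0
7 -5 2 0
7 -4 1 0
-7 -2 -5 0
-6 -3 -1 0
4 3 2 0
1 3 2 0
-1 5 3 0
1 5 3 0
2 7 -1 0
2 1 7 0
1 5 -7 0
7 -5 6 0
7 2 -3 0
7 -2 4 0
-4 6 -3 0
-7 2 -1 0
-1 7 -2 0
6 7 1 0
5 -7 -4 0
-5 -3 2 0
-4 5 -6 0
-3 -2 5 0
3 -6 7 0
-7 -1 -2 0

Try x1 = False.
Try x3 = True.
Try x4 = True.
From the singleton clause (x7), x7 = True.
From the singleton clause (x5), x5 = True.
From the singleton clause (¬x2), x2 = False.
Now (x2) is unsatisfied and unit — conflict.
That branch fails; take x4 = False instead.
From the singleton clause (¬x6), x6 = False.
From the singleton clause (¬x5), x5 = False.
From the singleton clause (x2), x2 = True.
Now (¬x2) is unsatisfied and unit — conflict.
Either choice for x4 ends in contradiction.
That branch fails; take x3 = False instead.
From the singleton clause (x6), x6 = True.
From the singleton clause (¬x4), x4 = False.
From the singleton clause (¬x2), x2 = False.
Now (x2) is unsatisfied and unit — conflict.
Either choice for x3 ends in contradiction.
That branch fails; take x1 = True instead.
Try x2 = True.
From the singleton clause (x4), x4 = True.
From the singleton clause (x7), x7 = True.
Now (¬x7) is unsatisfied and unit — conflict.
That branch fails; take x2 = False instead.
From the singleton clause (x3), x3 = True.
From the singleton clause (x4), x4 = True.
From the singleton clause (¬x6), x6 = False.
Now (x6) is unsatisfied and unit — conflict.
Either choice for x2 ends in contradiction.
Either choice for x1 ends in contradiction.

UNSATISFIABLE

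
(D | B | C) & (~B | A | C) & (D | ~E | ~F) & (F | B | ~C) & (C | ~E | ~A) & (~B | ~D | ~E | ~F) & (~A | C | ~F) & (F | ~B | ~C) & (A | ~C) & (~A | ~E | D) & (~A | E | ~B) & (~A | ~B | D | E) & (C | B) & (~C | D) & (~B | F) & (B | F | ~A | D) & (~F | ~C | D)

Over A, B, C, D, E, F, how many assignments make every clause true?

2

There are 2^6 = 64 truth assignments over (A, B, C, D, E, F).
Split on F. With F = 1, the clauses containing F are satisfied and ~F drops from the rest; 2 of the 2^5 = 32 assignments to the other variables satisfy what remains.
With F = 0, by the same count on the reduced clause set, 0 assignments work.
(One model: A=T, B=F, C=T, D=T, E=F, F=T.)
Total: 2 + 0 = 2.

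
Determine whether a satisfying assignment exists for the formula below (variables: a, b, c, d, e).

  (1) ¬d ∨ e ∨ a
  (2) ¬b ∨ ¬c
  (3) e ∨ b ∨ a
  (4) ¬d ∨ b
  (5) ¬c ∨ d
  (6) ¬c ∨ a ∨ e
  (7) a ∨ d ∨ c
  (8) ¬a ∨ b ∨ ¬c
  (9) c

No, unsatisfiable

(c) alone gives c = True.
(¬b) alone gives b = False.
(¬d) alone gives d = False.
That conflicts with the unit clause (d).
No assignment satisfies every clause.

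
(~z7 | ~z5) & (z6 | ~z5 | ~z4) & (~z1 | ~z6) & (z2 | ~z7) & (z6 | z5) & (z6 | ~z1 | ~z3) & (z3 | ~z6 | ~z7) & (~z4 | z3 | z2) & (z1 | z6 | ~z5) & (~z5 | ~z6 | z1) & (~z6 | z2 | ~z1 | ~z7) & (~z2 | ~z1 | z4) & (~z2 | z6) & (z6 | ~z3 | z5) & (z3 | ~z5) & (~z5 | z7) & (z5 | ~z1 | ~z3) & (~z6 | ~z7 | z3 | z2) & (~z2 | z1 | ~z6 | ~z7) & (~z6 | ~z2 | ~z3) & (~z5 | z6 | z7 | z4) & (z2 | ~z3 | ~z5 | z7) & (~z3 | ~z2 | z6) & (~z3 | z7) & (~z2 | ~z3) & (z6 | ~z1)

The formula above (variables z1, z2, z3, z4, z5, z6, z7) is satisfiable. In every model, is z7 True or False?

Suppose z7 = 1.
(~z5) alone gives z5 = 0.
(z2) alone gives z2 = 1.
(z6) alone gives z6 = 1.
(~z1) alone gives z1 = 0.
That conflicts with the unit clause (z1).
So every satisfying assignment has z7 = False.

False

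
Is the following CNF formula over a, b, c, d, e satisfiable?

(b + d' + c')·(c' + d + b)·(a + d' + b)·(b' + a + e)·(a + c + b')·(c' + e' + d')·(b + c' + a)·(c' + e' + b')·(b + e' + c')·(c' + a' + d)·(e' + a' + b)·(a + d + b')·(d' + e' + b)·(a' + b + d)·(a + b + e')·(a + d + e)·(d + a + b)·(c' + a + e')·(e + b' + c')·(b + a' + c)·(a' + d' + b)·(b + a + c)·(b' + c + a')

No

Case b = 1:
Case a = 1:
(c) alone gives c = 1.
(e') alone gives e = 0.
Now (e) is unsatisfied and unit — conflict.
So a must be the other value — set a = 0.
(e) alone gives e = 1.
(c) alone gives c = 1.
Now (c') is unsatisfied and unit — conflict.
Both values of a lead to a conflict.
So b must be the other value — set b = 0.
Case d = 0:
(c') alone gives c = 0.
(a') alone gives a = 0.
Now (a) is unsatisfied and unit — conflict.
So d must be the other value — set d = 1.
(c') alone gives c = 0.
(a) alone gives a = 1.
Now (a') is unsatisfied and unit — conflict.
Both values of d lead to a conflict.
Both values of b lead to a conflict.
No assignment satisfies every clause.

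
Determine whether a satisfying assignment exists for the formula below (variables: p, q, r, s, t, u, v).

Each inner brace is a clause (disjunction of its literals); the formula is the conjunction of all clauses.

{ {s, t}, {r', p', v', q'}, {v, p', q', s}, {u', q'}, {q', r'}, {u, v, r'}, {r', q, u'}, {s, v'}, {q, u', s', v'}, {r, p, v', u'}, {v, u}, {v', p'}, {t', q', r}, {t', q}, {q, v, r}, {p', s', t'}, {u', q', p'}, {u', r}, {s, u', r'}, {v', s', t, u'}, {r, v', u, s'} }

Yes

Case s = 1:
Case u = 0:
(v) alone gives v = 1.
(p') alone gives p = 0.
(r) alone gives r = 1.
(q') alone gives q = 0.
(t') alone gives t = 0.
All clauses are satisfied.
A satisfying assignment: p ↦ 0; q ↦ 0; r ↦ 1; s ↦ 1; t ↦ 0; u ↦ 0; v ↦ 1.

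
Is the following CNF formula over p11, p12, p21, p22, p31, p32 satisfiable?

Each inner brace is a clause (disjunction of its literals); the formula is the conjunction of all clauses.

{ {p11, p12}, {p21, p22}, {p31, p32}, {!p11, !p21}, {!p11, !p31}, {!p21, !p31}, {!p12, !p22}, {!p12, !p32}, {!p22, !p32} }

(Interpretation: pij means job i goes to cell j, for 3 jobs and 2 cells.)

Try p11 = true.
Unit clause (!p21) forces p21 = false.
Unit clause (p22) forces p22 = true.
Unit clause (!p31) forces p31 = false.
Unit clause (p32) forces p32 = true.
Now (!p32) is unsatisfied and unit — conflict.
So p11 must be the other value — set p11 = false.
Unit clause (p12) forces p12 = true.
Unit clause (!p22) forces p22 = false.
Unit clause (p21) forces p21 = true.
Unit clause (!p31) forces p31 = false.
Unit clause (p32) forces p32 = true.
Now (!p32) is unsatisfied and unit — conflict.
Neither p11 = true nor p11 = false works.
No assignment satisfies every clause.

No, unsatisfiable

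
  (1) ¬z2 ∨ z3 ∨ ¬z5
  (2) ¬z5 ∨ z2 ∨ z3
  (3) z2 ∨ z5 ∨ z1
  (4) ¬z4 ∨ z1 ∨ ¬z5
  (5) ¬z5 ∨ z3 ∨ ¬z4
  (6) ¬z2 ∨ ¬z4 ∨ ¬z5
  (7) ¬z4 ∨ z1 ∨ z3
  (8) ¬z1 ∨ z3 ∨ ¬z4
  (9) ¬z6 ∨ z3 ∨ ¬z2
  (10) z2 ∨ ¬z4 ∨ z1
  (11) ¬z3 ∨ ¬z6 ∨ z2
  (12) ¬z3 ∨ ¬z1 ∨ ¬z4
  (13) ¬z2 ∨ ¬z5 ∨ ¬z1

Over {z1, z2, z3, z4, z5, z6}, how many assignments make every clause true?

There are 2^6 = 64 truth assignments over (z1, z2, z3, z4, z5, z6).
Split on z5. With z5 = True, the clauses containing z5 are satisfied and ¬z5 drops from the rest; 4 of the 2^5 = 32 assignments to the other variables satisfy what remains.
With z5 = False, by the same count on the reduced clause set, 11 assignments work.
(One model: z1=F, z2=F, z3=T, z4=F, z5=T, z6=F.)
Total: 4 + 11 = 15.

15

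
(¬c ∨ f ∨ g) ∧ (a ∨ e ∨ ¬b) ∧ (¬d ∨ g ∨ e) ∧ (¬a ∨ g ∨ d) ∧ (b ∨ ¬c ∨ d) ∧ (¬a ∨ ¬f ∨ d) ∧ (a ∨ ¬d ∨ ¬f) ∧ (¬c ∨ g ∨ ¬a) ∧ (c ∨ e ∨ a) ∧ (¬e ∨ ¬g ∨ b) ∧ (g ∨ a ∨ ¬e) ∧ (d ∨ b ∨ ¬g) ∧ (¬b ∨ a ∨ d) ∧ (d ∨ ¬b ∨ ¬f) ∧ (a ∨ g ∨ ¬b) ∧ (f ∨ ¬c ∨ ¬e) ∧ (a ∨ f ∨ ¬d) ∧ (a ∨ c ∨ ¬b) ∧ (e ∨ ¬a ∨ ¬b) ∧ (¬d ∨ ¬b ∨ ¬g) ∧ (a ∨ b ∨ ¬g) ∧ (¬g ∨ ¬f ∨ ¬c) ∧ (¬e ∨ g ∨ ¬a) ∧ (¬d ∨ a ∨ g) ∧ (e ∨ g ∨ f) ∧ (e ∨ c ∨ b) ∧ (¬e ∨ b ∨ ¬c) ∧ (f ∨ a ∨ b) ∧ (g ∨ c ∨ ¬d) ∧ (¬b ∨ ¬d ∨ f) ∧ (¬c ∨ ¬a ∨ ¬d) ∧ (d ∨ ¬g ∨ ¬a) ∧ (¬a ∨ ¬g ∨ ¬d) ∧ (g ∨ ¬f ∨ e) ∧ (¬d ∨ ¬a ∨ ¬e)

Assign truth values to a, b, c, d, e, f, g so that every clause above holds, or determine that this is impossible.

Case c = False:
Case e = True:
Case g = False:
(a) alone gives a = True.
But (¬a) is also a unit clause — contradiction.
Undo g and try g = True.
(b) alone gives b = True.
(a) alone gives a = True.
(¬d) alone gives d = False.
But (d) is also a unit clause — contradiction.
Both values of g lead to a conflict.
Undo e and try e = False.
(a) alone gives a = True.
(¬b) alone gives b = False.
But (b) is also a unit clause — contradiction.
Both values of e lead to a conflict.
Undo c and try c = True.
Case f = True:
(¬g) alone gives g = False.
(¬a) alone gives a = False.
(¬d) alone gives d = False.
(b) alone gives b = True.
But (¬b) is also a unit clause — contradiction.
Undo f and try f = False.
(g) alone gives g = True.
(¬e) alone gives e = False.
Case a = True:
(¬b) alone gives b = False.
(d) alone gives d = True.
But (¬d) is also a unit clause — contradiction.
Undo a and try a = False.
(¬b) alone gives b = False.
But (b) is also a unit clause — contradiction.
Both values of a lead to a conflict.
Both values of f lead to a conflict.
Both values of c lead to a conflict.

UNSATISFIABLE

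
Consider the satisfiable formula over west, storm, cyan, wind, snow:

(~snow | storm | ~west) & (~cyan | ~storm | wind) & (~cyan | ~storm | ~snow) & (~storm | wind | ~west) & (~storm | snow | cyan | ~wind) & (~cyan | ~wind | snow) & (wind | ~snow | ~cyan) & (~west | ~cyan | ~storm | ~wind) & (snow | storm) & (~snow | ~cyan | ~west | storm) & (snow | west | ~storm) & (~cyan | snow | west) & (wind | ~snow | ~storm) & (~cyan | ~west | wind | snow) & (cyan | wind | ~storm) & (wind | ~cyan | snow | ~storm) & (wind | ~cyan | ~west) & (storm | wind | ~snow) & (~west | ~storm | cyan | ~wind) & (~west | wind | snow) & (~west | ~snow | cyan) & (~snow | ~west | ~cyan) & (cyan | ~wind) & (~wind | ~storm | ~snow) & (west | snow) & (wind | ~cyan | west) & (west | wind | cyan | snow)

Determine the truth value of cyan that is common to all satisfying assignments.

Suppose cyan = 0.
Unit clause (~wind) forces wind = 0.
Unit clause (~storm) forces storm = 0.
Unit clause (snow) forces snow = 1.
But (~snow) is also a unit clause — contradiction.
So every satisfying assignment has cyan = True.

True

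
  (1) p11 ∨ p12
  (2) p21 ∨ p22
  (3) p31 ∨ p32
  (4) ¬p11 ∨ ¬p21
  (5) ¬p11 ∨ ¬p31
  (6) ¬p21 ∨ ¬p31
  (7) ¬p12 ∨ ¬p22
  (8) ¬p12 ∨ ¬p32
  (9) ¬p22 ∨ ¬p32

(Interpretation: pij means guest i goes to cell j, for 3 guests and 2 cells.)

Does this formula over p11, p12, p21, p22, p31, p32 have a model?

No

Branch on p11: set p11 = True.
From the singleton clause (¬p21), p21 = False.
From the singleton clause (p22), p22 = True.
From the singleton clause (¬p31), p31 = False.
From the singleton clause (p32), p32 = True.
That conflicts with the unit clause (¬p32).
That branch fails; take p11 = False instead.
From the singleton clause (p12), p12 = True.
From the singleton clause (¬p22), p22 = False.
From the singleton clause (p21), p21 = True.
From the singleton clause (¬p31), p31 = False.
From the singleton clause (p32), p32 = True.
That conflicts with the unit clause (¬p32).
Either choice for p11 ends in contradiction.
No assignment satisfies every clause.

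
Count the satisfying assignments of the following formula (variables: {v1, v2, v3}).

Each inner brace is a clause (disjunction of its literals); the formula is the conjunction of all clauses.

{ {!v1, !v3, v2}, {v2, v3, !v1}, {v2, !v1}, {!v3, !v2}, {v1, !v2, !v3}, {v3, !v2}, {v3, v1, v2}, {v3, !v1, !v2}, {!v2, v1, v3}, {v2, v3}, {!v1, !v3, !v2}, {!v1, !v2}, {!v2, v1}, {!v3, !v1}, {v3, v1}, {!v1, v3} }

There are 2^3 = 8 truth assignments over (v1, v2, v3).
Check each against the 16 clauses (columns in the order v1, v2, v3):
  F F F  ✗ fails (v3 || v1 || v2)
  F F T  ✓ satisfies all
  F T F  ✗ fails (v3 || !v2)
  F T T  ✗ fails (!v3 || !v2)
  T F F  ✗ fails (v2 || v3 || !v1)
  T F T  ✗ fails (!v1 || !v3 || v2)
  T T F  ✗ fails (v3 || !v2)
  T T T  ✗ fails (!v3 || !v2)
1 of the 8 rows is a model.

1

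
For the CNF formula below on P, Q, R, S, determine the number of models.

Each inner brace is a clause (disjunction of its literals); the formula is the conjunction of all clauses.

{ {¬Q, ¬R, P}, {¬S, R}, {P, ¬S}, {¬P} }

There are 2^4 = 16 truth assignments over (P, Q, R, S).
Split on R. With R = True, the clauses containing R are satisfied and ¬R drops from the rest; 1 of the 2^3 = 8 assignments to the other variables satisfy what remains.
With R = False, by the same count on the reduced clause set, 2 assignments work.
(One model: P=F, Q=F, R=F, S=F.)
Total: 1 + 2 = 3.

3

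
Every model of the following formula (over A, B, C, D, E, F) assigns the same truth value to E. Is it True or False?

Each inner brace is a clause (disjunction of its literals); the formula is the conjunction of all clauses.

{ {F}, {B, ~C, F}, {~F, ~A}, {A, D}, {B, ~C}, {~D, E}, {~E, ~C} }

True

Suppose E = 0.
Unit clause (F) forces F = 1.
Unit clause (~A) forces A = 0.
Unit clause (D) forces D = 1.
Now (~D) is unsatisfied and unit — conflict.
So every satisfying assignment has E = True.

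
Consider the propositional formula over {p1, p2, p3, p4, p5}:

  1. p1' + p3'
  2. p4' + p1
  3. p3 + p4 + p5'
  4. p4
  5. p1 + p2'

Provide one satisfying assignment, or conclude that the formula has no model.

The clause (p4) is unit, so p4 = 1.
The clause (p1) is unit, so p1 = 1.
The clause (p3') is unit, so p3 = 0.
Every clause is now satisfied; p2, p5 are unconstrained.

p1=1, p2=0, p3=0, p4=1, p5=1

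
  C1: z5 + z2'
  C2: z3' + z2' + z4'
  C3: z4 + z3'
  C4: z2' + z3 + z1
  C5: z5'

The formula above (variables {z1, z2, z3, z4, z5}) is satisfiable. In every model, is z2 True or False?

Suppose z2 = 1.
From the singleton clause (z5), z5 = 1.
Now (z5') is unsatisfied and unit — conflict.
So every satisfying assignment has z2 = False.

False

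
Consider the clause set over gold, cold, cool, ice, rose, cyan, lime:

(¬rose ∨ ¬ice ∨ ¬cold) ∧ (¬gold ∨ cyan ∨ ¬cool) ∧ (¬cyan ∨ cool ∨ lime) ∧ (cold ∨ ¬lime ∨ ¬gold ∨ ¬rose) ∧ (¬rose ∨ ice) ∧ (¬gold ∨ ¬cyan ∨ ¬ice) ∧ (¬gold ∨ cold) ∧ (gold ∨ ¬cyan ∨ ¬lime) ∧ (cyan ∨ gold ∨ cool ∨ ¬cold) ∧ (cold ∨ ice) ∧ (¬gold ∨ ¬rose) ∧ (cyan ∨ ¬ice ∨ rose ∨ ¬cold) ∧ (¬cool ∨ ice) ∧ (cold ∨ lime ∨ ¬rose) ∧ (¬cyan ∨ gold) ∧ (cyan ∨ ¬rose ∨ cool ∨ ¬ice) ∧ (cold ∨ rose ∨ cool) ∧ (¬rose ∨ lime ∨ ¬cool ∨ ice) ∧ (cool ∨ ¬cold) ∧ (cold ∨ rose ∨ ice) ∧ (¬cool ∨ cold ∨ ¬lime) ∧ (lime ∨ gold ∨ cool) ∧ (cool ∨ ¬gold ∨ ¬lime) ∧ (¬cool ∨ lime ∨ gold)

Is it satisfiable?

Try rose = False.
Try gold = False.
The clause (¬cyan) is unit, so cyan = False.
Try cool = True.
The clause (ice) is unit, so ice = True.
The clause (¬cold) is unit, so cold = False.
The clause (¬lime) is unit, so lime = False.
That conflicts with the unit clause (lime).
Backtrack on cool: now try cool = False.
The clause (¬cold) is unit, so cold = False.
That conflicts with the unit clause (cold).
Either choice for cool ends in contradiction.
Backtrack on gold: now try gold = True.
The clause (cold) is unit, so cold = True.
The clause (cool) is unit, so cool = True.
The clause (cyan) is unit, so cyan = True.
The clause (¬ice) is unit, so ice = False.
That conflicts with the unit clause (ice).
Either choice for gold ends in contradiction.
Backtrack on rose: now try rose = True.
The clause (ice) is unit, so ice = True.
The clause (¬cold) is unit, so cold = False.
The clause (¬gold) is unit, so gold = False.
The clause (lime) is unit, so lime = True.
The clause (¬cyan) is unit, so cyan = False.
The clause (cool) is unit, so cool = True.
That conflicts with the unit clause (¬cool).
Either choice for rose ends in contradiction.
No assignment satisfies every clause.

No, unsatisfiable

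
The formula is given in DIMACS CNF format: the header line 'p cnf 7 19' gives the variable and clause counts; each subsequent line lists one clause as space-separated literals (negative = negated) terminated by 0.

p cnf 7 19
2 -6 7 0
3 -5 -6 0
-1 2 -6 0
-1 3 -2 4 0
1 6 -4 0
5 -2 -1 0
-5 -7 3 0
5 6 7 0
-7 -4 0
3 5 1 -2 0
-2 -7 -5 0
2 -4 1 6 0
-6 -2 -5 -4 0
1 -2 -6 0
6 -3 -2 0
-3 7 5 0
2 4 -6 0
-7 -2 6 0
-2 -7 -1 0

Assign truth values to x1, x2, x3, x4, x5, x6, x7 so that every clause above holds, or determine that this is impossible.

x1=True, x2=False, x3=True, x4=False, x5=True, x6=False, x7=False

Try x7 = False.
Try x2 = False.
The clause (¬x6) is unit, so x6 = False.
The clause (x5) is unit, so x5 = True.
Try x1 = True.
All clauses hold; x3, x4 can take either value.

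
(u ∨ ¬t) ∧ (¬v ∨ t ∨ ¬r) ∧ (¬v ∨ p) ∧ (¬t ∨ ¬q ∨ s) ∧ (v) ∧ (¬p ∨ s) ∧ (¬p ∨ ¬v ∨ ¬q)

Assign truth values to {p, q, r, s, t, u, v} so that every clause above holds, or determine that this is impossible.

(v) alone gives v = True.
(p) alone gives p = True.
(s) alone gives s = True.
(¬q) alone gives q = False.
Case u = False:
(¬t) alone gives t = False.
(¬r) alone gives r = False.
All clauses are satisfied.

p=True, q=False, r=False, s=True, t=False, u=False, v=True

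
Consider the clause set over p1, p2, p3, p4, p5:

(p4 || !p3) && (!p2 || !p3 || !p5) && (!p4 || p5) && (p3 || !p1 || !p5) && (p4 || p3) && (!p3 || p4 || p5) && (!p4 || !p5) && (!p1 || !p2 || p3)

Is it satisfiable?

No, unsatisfiable

Branch on p4: set p4 = true.
Unit clause (p5) forces p5 = true.
But (!p5) is also a unit clause — contradiction.
So p4 must be the other value — set p4 = false.
Unit clause (!p3) forces p3 = false.
But (p3) is also a unit clause — contradiction.
Both values of p4 lead to a conflict.
No assignment satisfies every clause.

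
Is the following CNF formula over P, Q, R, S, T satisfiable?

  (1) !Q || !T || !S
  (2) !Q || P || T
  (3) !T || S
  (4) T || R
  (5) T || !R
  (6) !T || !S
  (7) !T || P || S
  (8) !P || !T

No, unsatisfiable

Suppose T = false.
(R) alone gives R = true.
That conflicts with the unit clause (!R).
So T must be the other value — set T = true.
(S) alone gives S = true.
That conflicts with the unit clause (!S).
Neither T = true nor T = false works.
No assignment satisfies every clause.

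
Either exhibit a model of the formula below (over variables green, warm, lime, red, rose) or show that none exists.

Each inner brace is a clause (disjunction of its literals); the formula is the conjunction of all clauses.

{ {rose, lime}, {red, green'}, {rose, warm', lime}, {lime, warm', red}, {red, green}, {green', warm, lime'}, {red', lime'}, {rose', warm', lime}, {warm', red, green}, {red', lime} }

Suppose rose = 1.
Suppose red = 1.
(lime') alone gives lime = 0.
Now (lime) is unsatisfied and unit — conflict.
That branch fails; take red = 0 instead.
(green') alone gives green = 0.
Now (green) is unsatisfied and unit — conflict.
Neither red = 1 nor red = 0 works.
That branch fails; take rose = 0 instead.
(lime) alone gives lime = 1.
(red') alone gives red = 0.
(green') alone gives green = 0.
Now (green) is unsatisfied and unit — conflict.
Neither rose = 1 nor rose = 0 works.

UNSATISFIABLE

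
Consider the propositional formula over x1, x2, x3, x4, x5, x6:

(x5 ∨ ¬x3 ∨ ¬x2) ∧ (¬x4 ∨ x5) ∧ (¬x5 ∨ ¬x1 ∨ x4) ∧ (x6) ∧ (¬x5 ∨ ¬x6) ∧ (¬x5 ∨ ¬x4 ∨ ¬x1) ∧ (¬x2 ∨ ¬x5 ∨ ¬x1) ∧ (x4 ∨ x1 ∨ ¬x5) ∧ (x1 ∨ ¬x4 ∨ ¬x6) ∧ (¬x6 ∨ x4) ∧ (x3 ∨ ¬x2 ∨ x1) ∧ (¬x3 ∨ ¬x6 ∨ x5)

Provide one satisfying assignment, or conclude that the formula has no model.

From the singleton clause (x6), x6 = True.
From the singleton clause (¬x5), x5 = False.
From the singleton clause (¬x4), x4 = False.
That conflicts with the unit clause (x4).

UNSATISFIABLE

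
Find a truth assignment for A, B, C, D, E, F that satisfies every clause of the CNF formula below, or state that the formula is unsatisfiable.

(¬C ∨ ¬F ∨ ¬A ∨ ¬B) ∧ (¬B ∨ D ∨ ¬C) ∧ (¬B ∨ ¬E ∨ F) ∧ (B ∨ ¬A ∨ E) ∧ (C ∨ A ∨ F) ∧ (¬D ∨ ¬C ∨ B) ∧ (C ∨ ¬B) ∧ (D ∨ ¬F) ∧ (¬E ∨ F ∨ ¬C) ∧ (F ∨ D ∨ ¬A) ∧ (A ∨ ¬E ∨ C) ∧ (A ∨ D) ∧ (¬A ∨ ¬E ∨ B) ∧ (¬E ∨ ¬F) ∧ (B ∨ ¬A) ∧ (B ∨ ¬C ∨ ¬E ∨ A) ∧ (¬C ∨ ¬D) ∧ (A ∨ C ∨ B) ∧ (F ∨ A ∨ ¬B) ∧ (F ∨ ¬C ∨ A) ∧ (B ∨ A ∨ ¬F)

UNSATISFIABLE

Case C = True:
The clause (¬D) is unit, so D = False.
The clause (¬B) is unit, so B = False.
The clause (¬F) is unit, so F = False.
The clause (¬E) is unit, so E = False.
The clause (¬A) is unit, so A = False.
That conflicts with the unit clause (A).
So C must be the other value — set C = False.
The clause (¬B) is unit, so B = False.
The clause (¬A) is unit, so A = False.
That conflicts with the unit clause (A).
Both values of C lead to a conflict.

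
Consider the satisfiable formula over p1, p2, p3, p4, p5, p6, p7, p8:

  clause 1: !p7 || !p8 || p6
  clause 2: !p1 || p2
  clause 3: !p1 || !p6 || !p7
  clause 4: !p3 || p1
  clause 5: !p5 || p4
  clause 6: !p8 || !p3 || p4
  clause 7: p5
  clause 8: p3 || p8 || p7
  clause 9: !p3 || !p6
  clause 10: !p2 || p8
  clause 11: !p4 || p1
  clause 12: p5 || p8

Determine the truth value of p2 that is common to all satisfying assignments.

Suppose p2 = false.
Unit clause (!p1) forces p1 = false.
Unit clause (!p3) forces p3 = false.
Unit clause (p5) forces p5 = true.
Unit clause (p4) forces p4 = true.
That conflicts with the unit clause (!p4).
So every satisfying assignment has p2 = True.

True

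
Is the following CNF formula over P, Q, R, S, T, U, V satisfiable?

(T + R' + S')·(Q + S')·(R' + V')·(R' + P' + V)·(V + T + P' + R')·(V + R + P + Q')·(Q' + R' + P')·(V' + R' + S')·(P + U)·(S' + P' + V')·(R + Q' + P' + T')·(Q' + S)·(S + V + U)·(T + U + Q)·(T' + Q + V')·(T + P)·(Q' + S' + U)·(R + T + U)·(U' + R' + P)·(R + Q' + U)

Try Q = 0.
(S') alone gives S = 0.
Try R = 0.
Try P = 1.
Try V = 1.
(T') alone gives T = 0.
(U) alone gives U = 1.
Every clause now holds.
A satisfying assignment: P: 1; Q: 0; R: 0; S: 0; T: 0; U: 1; V: 1.

Yes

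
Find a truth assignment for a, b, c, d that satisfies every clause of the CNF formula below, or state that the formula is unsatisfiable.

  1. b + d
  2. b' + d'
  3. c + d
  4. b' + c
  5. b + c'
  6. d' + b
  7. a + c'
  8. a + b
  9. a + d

a: 1,  b: 1,  c: 1,  d: 0

Try b = 1.
From the singleton clause (d'), d = 0.
From the singleton clause (c), c = 1.
From the singleton clause (a), a = 1.
All clauses are satisfied.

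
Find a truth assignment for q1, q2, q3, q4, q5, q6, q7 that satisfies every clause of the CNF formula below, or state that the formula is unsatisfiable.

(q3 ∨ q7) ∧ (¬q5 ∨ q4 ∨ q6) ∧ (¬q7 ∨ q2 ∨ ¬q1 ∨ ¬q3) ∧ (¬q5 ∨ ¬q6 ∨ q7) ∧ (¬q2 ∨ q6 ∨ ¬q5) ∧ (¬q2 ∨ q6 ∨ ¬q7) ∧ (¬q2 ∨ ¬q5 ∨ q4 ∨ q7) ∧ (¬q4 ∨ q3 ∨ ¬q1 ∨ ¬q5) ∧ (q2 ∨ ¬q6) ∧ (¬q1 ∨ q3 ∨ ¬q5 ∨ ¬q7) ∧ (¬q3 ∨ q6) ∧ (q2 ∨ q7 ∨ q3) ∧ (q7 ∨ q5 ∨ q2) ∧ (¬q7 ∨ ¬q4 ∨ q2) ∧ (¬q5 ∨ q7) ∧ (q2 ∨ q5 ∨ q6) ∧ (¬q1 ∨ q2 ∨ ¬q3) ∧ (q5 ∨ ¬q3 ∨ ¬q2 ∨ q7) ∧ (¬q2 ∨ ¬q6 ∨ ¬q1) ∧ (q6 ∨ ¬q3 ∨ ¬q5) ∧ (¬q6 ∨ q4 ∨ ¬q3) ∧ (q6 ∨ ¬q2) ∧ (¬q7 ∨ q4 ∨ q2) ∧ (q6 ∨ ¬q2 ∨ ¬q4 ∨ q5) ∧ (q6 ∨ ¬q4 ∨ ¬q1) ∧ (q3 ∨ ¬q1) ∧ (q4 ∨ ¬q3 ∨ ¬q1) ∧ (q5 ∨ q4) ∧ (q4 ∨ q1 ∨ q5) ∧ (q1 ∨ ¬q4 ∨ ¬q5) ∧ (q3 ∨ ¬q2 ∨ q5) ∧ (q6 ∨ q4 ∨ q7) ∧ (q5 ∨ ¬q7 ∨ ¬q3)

q1=False, q2=True, q3=False, q4=False, q5=True, q6=True, q7=True

Branch on q3: set q3 = False.
Unit clause (q7) forces q7 = True.
Unit clause (¬q1) forces q1 = False.
Branch on q2: set q2 = True.
Unit clause (q6) forces q6 = True.
Unit clause (q5) forces q5 = True.
Unit clause (¬q4) forces q4 = False.
Every clause now holds.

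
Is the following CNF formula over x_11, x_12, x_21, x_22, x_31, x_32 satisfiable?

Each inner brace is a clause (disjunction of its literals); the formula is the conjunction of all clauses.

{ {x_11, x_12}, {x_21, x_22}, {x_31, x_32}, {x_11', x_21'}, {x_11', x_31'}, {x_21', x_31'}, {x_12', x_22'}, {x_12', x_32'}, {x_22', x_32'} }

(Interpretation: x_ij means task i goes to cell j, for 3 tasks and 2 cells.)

Case x_11 = 1:
The clause (x_21') is unit, so x_21 = 0.
The clause (x_22) is unit, so x_22 = 1.
The clause (x_31') is unit, so x_31 = 0.
The clause (x_32) is unit, so x_32 = 1.
Now (x_32') is unsatisfied and unit — conflict.
So x_11 must be the other value — set x_11 = 0.
The clause (x_12) is unit, so x_12 = 1.
The clause (x_22') is unit, so x_22 = 0.
The clause (x_21) is unit, so x_21 = 1.
The clause (x_31') is unit, so x_31 = 0.
The clause (x_32) is unit, so x_32 = 1.
Now (x_32') is unsatisfied and unit — conflict.
Either choice for x_11 ends in contradiction.
No assignment satisfies every clause.

Unsatisfiable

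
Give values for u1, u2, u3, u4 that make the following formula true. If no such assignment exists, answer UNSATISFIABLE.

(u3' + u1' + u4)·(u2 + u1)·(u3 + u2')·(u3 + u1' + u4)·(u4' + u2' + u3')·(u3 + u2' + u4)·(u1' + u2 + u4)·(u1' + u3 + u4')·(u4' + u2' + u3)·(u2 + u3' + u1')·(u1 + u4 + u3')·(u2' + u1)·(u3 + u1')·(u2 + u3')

UNSATISFIABLE

Branch on u2: set u2 = 1.
From the singleton clause (u3), u3 = 1.
From the singleton clause (u4'), u4 = 0.
From the singleton clause (u1'), u1 = 0.
But (u1) is also a unit clause — contradiction.
Backtrack on u2: now try u2 = 0.
From the singleton clause (u1), u1 = 1.
From the singleton clause (u4), u4 = 1.
From the singleton clause (u3), u3 = 1.
But (u3') is also a unit clause — contradiction.
Either choice for u2 ends in contradiction.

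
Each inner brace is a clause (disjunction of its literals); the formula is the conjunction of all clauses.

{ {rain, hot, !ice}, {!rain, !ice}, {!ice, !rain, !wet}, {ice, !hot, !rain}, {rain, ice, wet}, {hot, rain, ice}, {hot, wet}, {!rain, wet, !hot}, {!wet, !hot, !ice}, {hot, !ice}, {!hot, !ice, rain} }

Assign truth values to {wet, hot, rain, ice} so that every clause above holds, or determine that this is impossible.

Branch on rain: set rain = false.
Branch on hot: set hot = true.
The clause (!ice) is unit, so ice = false.
The clause (wet) is unit, so wet = true.
Every clause now holds.

wet=true,  hot=true,  rain=false,  ice=false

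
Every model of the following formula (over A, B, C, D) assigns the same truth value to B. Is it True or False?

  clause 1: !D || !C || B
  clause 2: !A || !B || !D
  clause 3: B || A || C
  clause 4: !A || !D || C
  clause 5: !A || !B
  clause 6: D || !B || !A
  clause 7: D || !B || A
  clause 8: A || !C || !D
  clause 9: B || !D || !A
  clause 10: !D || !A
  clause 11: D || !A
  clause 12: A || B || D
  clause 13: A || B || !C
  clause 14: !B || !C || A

Suppose B = false.
Suppose D = false.
Unit clause (!A) forces A = false.
Now (A) is unsatisfied and unit — conflict.
That branch fails; take D = true instead.
Unit clause (!C) forces C = false.
Unit clause (A) forces A = true.
Now (!A) is unsatisfied and unit — conflict.
Both values of D lead to a conflict.
So every satisfying assignment has B = True.

True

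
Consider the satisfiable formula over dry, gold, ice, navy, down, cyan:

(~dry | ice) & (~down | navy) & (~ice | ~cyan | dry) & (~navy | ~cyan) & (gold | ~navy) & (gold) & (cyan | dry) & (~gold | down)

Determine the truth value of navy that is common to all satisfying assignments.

Suppose navy = 0.
Unit clause (~down) forces down = 0.
Unit clause (gold) forces gold = 1.
But (~gold) is also a unit clause — contradiction.
So every satisfying assignment has navy = True.

True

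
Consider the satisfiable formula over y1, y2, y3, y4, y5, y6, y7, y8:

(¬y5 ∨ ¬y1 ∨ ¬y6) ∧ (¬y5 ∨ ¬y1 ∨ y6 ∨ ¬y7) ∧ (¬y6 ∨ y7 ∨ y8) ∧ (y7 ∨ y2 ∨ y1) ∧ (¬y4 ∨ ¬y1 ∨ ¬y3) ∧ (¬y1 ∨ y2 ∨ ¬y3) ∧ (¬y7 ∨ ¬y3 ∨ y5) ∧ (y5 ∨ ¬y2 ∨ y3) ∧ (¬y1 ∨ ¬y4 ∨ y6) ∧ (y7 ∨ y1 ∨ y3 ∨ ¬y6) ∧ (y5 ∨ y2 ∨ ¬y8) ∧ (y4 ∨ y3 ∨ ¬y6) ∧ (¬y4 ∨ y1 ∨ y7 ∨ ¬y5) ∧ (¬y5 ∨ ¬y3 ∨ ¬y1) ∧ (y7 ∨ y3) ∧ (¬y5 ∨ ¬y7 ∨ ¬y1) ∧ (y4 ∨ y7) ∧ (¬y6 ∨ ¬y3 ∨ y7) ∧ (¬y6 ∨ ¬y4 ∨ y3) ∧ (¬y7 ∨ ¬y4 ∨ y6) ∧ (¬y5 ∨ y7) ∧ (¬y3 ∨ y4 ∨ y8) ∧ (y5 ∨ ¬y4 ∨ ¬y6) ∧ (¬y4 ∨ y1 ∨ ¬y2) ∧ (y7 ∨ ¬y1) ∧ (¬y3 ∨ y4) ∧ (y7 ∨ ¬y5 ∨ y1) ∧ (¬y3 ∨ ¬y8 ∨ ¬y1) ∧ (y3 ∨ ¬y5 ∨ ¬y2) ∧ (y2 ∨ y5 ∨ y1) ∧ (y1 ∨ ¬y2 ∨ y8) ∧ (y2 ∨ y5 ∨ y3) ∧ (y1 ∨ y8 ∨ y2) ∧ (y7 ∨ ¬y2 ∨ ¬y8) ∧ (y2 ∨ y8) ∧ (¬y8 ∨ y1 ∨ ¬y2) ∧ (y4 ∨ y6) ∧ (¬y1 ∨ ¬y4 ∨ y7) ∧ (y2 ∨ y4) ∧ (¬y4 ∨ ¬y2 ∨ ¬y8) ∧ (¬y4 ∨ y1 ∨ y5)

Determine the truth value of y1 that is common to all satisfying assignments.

False

Suppose y1 = True.
Unit clause (y7) forces y7 = True.
Unit clause (¬y5) forces y5 = False.
Unit clause (¬y3) forces y3 = False.
Unit clause (¬y2) forces y2 = False.
That conflicts with the unit clause (y2).
So every satisfying assignment has y1 = False.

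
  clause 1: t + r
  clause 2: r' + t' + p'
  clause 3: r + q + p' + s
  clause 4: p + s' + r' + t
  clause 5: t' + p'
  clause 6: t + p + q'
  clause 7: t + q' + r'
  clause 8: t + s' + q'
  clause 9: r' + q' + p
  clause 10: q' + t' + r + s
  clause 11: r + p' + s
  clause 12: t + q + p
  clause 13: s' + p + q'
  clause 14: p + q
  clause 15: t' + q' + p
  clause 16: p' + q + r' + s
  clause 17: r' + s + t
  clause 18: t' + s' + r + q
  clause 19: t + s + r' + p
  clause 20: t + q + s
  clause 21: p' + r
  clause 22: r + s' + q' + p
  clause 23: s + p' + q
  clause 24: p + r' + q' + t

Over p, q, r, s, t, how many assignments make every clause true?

There are 2^5 = 32 truth assignments over (p, q, r, s, t).
Split on p. With p = 1, the clauses containing p are satisfied and p' drops from the rest; 1 of the 2^4 = 16 assignments to the other variables satisfy what remains.
With p = 0, by the same count on the reduced clause set, 0 assignments work.
(One model: p=T, q=F, r=T, s=T, t=F.)
Total: 1 + 0 = 1.

1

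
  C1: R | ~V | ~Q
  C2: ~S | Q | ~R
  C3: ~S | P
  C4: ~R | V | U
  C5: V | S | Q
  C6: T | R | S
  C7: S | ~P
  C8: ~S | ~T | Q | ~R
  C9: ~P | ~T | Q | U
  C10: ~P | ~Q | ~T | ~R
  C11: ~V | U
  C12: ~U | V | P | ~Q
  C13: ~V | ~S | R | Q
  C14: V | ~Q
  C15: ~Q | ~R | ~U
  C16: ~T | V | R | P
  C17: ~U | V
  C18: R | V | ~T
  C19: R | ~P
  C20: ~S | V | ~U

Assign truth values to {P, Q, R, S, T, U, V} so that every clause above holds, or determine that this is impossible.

Suppose S = 0.
(~P) alone gives P = 0.
Suppose V = 1.
(U) alone gives U = 1.
Suppose R = 0.
(~Q) alone gives Q = 0.
(T) alone gives T = 1.
Every clause now holds.

P ↦ 0, Q ↦ 0, R ↦ 0, S ↦ 0, T ↦ 1, U ↦ 1, V ↦ 1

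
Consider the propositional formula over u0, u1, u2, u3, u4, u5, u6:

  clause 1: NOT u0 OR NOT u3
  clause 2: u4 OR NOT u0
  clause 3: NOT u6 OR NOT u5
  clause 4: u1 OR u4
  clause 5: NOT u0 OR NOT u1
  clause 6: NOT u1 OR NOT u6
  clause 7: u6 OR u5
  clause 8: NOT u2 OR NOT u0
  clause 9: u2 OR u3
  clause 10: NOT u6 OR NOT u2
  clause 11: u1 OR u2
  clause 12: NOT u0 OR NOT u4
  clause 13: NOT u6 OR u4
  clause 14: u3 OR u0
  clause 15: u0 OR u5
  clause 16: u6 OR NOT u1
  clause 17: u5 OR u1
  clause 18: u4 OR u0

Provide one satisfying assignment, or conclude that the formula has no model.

u0=false, u1=false, u2=true, u3=true, u4=true, u5=true, u6=false

Try u0 = false.
(u3) alone gives u3 = true.
(u5) alone gives u5 = true.
(NOT u6) alone gives u6 = false.
(NOT u1) alone gives u1 = false.
(u4) alone gives u4 = true.
(u2) alone gives u2 = true.
This assignment satisfies each clause.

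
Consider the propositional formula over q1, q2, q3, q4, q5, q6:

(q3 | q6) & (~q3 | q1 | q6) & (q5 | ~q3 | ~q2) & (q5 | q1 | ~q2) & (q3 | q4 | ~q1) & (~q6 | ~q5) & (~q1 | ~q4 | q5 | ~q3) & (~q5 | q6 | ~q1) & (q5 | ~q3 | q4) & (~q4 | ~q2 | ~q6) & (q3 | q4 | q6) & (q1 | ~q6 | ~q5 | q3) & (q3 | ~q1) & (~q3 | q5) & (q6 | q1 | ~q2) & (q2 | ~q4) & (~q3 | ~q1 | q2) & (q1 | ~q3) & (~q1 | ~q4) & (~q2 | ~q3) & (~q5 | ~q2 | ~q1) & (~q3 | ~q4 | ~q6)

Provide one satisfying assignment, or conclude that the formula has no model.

q1 ↦ 0; q2 ↦ 0; q3 ↦ 0; q4 ↦ 0; q5 ↦ 0; q6 ↦ 1

Case q3 = 0:
(q6) alone gives q6 = 1.
(~q5) alone gives q5 = 0.
(~q1) alone gives q1 = 0.
(~q2) alone gives q2 = 0.
(~q4) alone gives q4 = 0.
Every clause now holds.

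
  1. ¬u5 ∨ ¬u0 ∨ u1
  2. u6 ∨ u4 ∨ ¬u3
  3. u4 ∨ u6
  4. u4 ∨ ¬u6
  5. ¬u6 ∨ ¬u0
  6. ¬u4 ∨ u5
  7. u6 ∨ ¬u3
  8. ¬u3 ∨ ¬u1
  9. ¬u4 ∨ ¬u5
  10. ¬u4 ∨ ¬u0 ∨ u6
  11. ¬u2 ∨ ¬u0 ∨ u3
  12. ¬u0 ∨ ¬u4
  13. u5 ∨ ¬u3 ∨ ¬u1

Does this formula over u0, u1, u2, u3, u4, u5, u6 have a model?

Case u4 = True:
Unit clause (u5) forces u5 = True.
That conflicts with the unit clause (¬u5).
Backtrack on u4: now try u4 = False.
Unit clause (u6) forces u6 = True.
That conflicts with the unit clause (¬u6).
Both values of u4 lead to a conflict.
No assignment satisfies every clause.

No, unsatisfiable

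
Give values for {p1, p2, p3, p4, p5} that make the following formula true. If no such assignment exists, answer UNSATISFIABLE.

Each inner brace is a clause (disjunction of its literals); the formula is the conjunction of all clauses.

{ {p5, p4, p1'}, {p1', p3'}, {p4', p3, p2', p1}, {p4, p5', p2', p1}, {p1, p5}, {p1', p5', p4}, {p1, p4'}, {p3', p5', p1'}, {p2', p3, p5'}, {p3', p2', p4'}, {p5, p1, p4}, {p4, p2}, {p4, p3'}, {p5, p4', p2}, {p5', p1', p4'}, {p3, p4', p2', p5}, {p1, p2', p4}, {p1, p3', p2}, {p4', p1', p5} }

Case p1 = 0:
Unit clause (p5) forces p5 = 1.
Unit clause (p4') forces p4 = 0.
Unit clause (p2') forces p2 = 0.
Now (p2) is unsatisfied and unit — conflict.
Undo p1 and try p1 = 1.
Unit clause (p3') forces p3 = 0.
Case p5 = 1:
Unit clause (p4) forces p4 = 1.
Now (p4') is unsatisfied and unit — conflict.
Undo p5 and try p5 = 0.
Unit clause (p4) forces p4 = 1.
Now (p4') is unsatisfied and unit — conflict.
Both values of p5 lead to a conflict.
Both values of p1 lead to a conflict.

UNSATISFIABLE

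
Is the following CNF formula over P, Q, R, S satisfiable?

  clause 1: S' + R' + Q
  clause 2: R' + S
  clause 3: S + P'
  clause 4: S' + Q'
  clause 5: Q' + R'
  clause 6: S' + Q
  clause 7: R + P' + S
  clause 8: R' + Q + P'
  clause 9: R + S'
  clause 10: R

No

Unit clause (R) forces R = 1.
Unit clause (S) forces S = 1.
Unit clause (Q) forces Q = 1.
Now (Q') is unsatisfied and unit — conflict.
No assignment satisfies every clause.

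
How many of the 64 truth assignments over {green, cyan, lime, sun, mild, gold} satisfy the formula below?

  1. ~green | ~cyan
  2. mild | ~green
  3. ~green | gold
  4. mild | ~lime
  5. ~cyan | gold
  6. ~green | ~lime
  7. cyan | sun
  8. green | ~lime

9

There are 2^6 = 64 truth assignments over (green, cyan, lime, sun, mild, gold).
Split on lime. With lime = 1, the clauses containing lime are satisfied and ~lime drops from the rest; 0 of the 2^5 = 32 assignments to the other variables satisfy what remains.
With lime = 0, by the same count on the reduced clause set, 9 assignments work.
(One model: green=F, cyan=F, lime=F, sun=T, mild=F, gold=F.)
Total: 0 + 9 = 9.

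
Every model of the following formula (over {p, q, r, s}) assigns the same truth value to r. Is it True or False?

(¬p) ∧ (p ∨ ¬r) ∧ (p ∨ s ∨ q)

Suppose r = True.
The clause (¬p) is unit, so p = False.
That conflicts with the unit clause (p).
So every satisfying assignment has r = False.

False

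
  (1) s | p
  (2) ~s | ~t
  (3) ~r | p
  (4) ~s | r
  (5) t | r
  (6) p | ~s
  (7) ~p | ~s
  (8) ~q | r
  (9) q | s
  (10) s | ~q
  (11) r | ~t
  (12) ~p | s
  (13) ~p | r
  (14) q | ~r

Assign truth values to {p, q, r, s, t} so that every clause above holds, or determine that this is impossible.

UNSATISFIABLE

Case s = 1:
Unit clause (~t) forces t = 0.
Unit clause (r) forces r = 1.
Unit clause (p) forces p = 1.
Now (~p) is unsatisfied and unit — conflict.
That branch fails; take s = 0 instead.
Unit clause (p) forces p = 1.
Now (~p) is unsatisfied and unit — conflict.
Both values of s lead to a conflict.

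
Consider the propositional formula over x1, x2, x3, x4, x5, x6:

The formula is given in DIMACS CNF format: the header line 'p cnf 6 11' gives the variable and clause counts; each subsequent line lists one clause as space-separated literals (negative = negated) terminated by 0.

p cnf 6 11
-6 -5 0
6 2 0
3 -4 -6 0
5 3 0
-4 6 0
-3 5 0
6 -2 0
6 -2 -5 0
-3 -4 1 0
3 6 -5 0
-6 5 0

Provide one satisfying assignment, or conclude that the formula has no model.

UNSATISFIABLE

Try x6 = False.
Unit clause (x2) forces x2 = True.
That conflicts with the unit clause (¬x2).
Undo x6 and try x6 = True.
Unit clause (¬x5) forces x5 = False.
That conflicts with the unit clause (x5).
Either choice for x6 ends in contradiction.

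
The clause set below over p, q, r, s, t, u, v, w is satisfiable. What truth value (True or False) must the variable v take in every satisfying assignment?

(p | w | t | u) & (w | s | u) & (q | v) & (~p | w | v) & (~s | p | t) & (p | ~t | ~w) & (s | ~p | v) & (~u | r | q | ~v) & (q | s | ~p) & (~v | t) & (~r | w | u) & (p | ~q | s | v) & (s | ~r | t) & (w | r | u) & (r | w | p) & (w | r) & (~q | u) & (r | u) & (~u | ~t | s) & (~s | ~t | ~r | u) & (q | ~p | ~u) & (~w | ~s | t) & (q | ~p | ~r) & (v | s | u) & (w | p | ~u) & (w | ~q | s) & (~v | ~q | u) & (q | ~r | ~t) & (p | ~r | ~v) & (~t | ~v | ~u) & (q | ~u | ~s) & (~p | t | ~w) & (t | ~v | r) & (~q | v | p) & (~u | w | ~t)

Suppose v = 1.
From the singleton clause (t), t = 1.
From the singleton clause (~u), u = 0.
From the singleton clause (~q), q = 0.
From the singleton clause (r), r = 1.
Now (~r) is unsatisfied and unit — conflict.
So every satisfying assignment has v = False.

False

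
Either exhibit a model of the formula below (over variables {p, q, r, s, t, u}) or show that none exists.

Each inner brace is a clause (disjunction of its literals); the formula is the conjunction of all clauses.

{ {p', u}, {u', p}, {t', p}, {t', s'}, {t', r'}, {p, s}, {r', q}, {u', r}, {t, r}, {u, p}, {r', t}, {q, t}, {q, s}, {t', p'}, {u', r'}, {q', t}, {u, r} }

UNSATISFIABLE

Suppose p = 0.
Unit clause (u') forces u = 0.
That conflicts with the unit clause (u).
So p must be the other value — set p = 1.
Unit clause (u) forces u = 1.
Unit clause (r) forces r = 1.
That conflicts with the unit clause (r').
Both values of p lead to a conflict.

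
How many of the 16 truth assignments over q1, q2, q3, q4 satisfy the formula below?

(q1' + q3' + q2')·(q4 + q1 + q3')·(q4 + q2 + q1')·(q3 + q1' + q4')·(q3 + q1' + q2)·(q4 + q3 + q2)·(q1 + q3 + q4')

There are 2^4 = 16 truth assignments over (q1, q2, q3, q4).
Check each against the 7 clauses (columns in the order q1, q2, q3, q4):
  F F F F  ✗ fails (q4 + q3 + q2)
  F F F T  ✗ fails (q1 + q3 + q4')
  F F T F  ✗ fails (q4 + q1 + q3')
  F F T T  ✓ satisfies all
  F T F F  ✓ satisfies all
  F T F T  ✗ fails (q1 + q3 + q4')
  F T T F  ✗ fails (q4 + q1 + q3')
  F T T T  ✓ satisfies all
  T F F F  ✗ fails (q4 + q2 + q1')
  T F F T  ✗ fails (q3 + q1' + q4')
  T F T F  ✗ fails (q4 + q2 + q1')
  T F T T  ✓ satisfies all
  T T F F  ✓ satisfies all
  T T F T  ✗ fails (q3 + q1' + q4')
  T T T F  ✗ fails (q1' + q3' + q2')
  T T T T  ✗ fails (q1' + q3' + q2')
5 of the 16 rows are models.

5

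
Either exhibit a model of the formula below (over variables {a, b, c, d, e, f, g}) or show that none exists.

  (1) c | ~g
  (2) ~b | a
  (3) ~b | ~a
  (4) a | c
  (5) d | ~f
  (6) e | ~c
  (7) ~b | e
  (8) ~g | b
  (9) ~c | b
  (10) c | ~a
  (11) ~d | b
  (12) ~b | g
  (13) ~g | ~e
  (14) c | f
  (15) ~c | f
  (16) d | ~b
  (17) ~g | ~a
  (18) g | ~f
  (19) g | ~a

UNSATISFIABLE

Suppose c = 1.
From the singleton clause (e), e = 1.
From the singleton clause (b), b = 1.
From the singleton clause (a), a = 1.
Now (~a) is unsatisfied and unit — conflict.
So c must be the other value — set c = 0.
From the singleton clause (~g), g = 0.
From the singleton clause (a), a = 1.
Now (~a) is unsatisfied and unit — conflict.
Both values of c lead to a conflict.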